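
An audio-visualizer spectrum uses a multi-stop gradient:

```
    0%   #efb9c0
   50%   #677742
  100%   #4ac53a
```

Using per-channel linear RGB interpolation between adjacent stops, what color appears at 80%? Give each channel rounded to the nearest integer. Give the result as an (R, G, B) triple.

(86, 166, 61)

80% lies between the 50% and 100% stops, so the local fraction is t = (80 − 50)/(100 − 50) = 30/50 ≈ 0.6.
#677742 → (103, 119, 66); #4ac53a → (74, 197, 58).
R = 103 + 0.6 × (74 − 103) = 85.6 → 86
G = 119 + 0.6 × (197 − 119) = 165.8 → 166
B = 66 + 0.6 × (58 − 66) = 61.2 → 61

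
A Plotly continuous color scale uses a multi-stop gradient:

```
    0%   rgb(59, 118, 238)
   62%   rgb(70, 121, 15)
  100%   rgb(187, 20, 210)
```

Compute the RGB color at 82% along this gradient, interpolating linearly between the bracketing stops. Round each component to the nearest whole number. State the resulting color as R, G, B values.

82% lies between the 62% and 100% stops, so the local fraction is t = (82 − 62)/(100 − 62) = 20/38 ≈ 0.5263.
R = 70 + 0.5263 × (187 − 70) = 131.577 → 132
G = 121 + 0.5263 × (20 − 121) = 67.844 → 68
B = 15 + 0.5263 × (210 − 15) = 117.629 → 118

(132, 68, 118)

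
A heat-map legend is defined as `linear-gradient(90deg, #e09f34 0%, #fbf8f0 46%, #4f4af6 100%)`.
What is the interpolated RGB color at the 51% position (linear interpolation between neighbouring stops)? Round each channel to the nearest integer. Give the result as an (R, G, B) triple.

(235, 232, 241)

51% lies between the 46% and 100% stops, so the local fraction is t = (51 − 46)/(100 − 46) = 5/54 ≈ 0.0926.
#fbf8f0 → (251, 248, 240); #4f4af6 → (79, 74, 246).
R = 251 + 0.0926 × (79 − 251) = 235.073 → 235
G = 248 + 0.0926 × (74 − 248) = 231.888 → 232
B = 240 + 0.0926 × (246 − 240) = 240.556 → 241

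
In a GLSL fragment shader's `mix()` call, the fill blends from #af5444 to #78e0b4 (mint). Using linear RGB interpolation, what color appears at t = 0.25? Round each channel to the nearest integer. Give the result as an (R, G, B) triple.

(161, 119, 96)

#af5444 → (175, 84, 68); #78e0b4 → (120, 224, 180).
R = 175 + 0.25 × (120 − 175) = 175 + 0.25 × -55 = 161.25 → 161
G = 84 + 0.25 × (224 − 84) = 84 + 0.25 × 140 = 119 → 119
B = 68 + 0.25 × (180 − 68) = 68 + 0.25 × 112 = 96 → 96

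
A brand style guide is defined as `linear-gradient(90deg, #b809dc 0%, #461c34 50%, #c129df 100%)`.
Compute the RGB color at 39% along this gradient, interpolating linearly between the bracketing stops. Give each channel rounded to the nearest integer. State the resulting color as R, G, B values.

39% lies between the 0% and 50% stops, so the local fraction is t = (39 − 0)/(50 − 0) = 39/50 ≈ 0.78.
#b809dc → (184, 9, 220); #461c34 → (70, 28, 52).
R = 184 + 0.78 × (70 − 184) = 95.08 → 95
G = 9 + 0.78 × (28 − 9) = 23.82 → 24
B = 220 + 0.78 × (52 − 220) = 88.96 → 89

(95, 24, 89)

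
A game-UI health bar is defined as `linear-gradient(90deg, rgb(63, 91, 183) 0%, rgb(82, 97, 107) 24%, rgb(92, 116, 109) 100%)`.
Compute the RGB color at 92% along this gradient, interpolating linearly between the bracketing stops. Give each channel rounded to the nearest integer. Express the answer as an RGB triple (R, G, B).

(91, 114, 109)

92% lies between the 24% and 100% stops, so the local fraction is t = (92 − 24)/(100 − 24) = 68/76 ≈ 0.8947.
R = 82 + 0.8947 × (92 − 82) = 90.947 → 91
G = 97 + 0.8947 × (116 − 97) = 113.999 → 114
B = 107 + 0.8947 × (109 − 107) = 108.789 → 109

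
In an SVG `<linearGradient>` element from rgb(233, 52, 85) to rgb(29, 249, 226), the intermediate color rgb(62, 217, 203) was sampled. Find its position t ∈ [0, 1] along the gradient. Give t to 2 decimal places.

0.84

Invert the lerp on the R channel (largest span, 204): t = (62 − 233) / (29 − 233) = -171/-204 = 0.83824.
Check on G: (217 − 52)/(249 − 52) = 0.8376 ✓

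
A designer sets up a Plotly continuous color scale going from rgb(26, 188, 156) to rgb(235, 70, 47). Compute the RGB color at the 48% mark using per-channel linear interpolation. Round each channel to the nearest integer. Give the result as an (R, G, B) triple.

(126, 131, 104)

48% corresponds to t = 0.48.
R = 26 + 0.48 × (235 − 26) = 26 + 0.48 × 209 = 126.32 → 126
G = 188 + 0.48 × (70 − 188) = 188 + 0.48 × -118 = 131.36 → 131
B = 156 + 0.48 × (47 − 156) = 156 + 0.48 × -109 = 103.68 → 104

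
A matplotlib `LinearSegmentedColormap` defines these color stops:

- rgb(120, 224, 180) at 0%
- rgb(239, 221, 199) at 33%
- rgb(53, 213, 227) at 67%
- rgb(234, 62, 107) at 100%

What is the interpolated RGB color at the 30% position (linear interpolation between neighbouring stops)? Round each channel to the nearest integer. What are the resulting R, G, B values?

30% lies between the 0% and 33% stops, so the local fraction is t = (30 − 0)/(33 − 0) = 30/33 ≈ 0.9091.
R = 120 + 0.9091 × (239 − 120) = 228.183 → 228
G = 224 + 0.9091 × (221 − 224) = 221.273 → 221
B = 180 + 0.9091 × (199 − 180) = 197.273 → 197

(228, 221, 197)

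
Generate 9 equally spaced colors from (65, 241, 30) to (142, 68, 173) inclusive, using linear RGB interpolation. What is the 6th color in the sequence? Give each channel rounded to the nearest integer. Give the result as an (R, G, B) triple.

With 9 swatches and endpoints inclusive, swatch 6 sits at t = (6 − 1)/(9 − 1) = 5/8 ≈ 0.625.
R = 65 + 0.625 × (142 − 65) = 113.125 → 113
G = 241 + 0.625 × (68 − 241) = 132.875 → 133
B = 30 + 0.625 × (173 − 30) = 119.375 → 119

(113, 133, 119)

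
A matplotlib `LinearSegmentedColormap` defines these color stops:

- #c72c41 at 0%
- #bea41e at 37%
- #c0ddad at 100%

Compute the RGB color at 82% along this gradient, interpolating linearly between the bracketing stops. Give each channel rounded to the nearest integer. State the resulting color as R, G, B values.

82% lies between the 37% and 100% stops, so the local fraction is t = (82 − 37)/(100 − 37) = 45/63 ≈ 0.7143.
#bea41e → (190, 164, 30); #c0ddad → (192, 221, 173).
R = 190 + 0.7143 × (192 − 190) = 191.429 → 191
G = 164 + 0.7143 × (221 − 164) = 204.715 → 205
B = 30 + 0.7143 × (173 − 30) = 132.145 → 132

(191, 205, 132)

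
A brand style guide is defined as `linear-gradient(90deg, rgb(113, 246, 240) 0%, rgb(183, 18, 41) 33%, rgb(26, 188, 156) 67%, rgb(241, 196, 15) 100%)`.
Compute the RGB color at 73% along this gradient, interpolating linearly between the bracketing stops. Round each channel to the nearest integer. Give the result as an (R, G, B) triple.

73% lies between the 67% and 100% stops, so the local fraction is t = (73 − 67)/(100 − 67) = 6/33 ≈ 0.1818.
R = 26 + 0.1818 × (241 − 26) = 65.087 → 65
G = 188 + 0.1818 × (196 − 188) = 189.454 → 189
B = 156 + 0.1818 × (15 − 156) = 130.366 → 130

(65, 189, 130)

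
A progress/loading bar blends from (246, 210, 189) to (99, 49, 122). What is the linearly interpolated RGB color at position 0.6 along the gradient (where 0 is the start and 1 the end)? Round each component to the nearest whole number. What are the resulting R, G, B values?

(158, 113, 149)

R = 246 + 0.6 × (99 − 246) = 246 + 0.6 × -147 = 157.8 → 158
G = 210 + 0.6 × (49 − 210) = 210 + 0.6 × -161 = 113.4 → 113
B = 189 + 0.6 × (122 − 189) = 189 + 0.6 × -67 = 148.8 → 149
So the blended color is (158, 113, 149), about #9e7195.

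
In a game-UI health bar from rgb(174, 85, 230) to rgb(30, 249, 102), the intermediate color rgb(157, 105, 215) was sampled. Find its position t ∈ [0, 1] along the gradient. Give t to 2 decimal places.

Invert the lerp on the G channel (largest span, 164): t = (105 − 85) / (249 − 85) = 20/164 = 0.12195.
Check on R: (157 − 174)/(30 − 174) = 0.1181 ✓

0.12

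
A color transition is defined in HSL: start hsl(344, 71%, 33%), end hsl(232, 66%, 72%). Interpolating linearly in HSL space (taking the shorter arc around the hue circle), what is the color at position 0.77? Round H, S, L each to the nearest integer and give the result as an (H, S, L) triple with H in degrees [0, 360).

Hue arc: Δh = 232 − 344 = -112° (|Δh| ≤ 180, already the shorter path).
H = 344 + 0.77 × (-112) = 257.76 → 258°
S = 71 + 0.77 × (66 − 71) = 67.15 → 67%
L = 33 + 0.77 × (72 − 33) = 63.03 → 63%

(258, 67, 63)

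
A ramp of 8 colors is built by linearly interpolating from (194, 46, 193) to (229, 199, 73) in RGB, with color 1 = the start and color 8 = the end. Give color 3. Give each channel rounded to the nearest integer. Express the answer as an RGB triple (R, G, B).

(204, 90, 159)

With 8 swatches and endpoints inclusive, swatch 3 sits at t = (3 − 1)/(8 − 1) = 2/7 ≈ 0.2857.
R = 194 + 0.2857 × (229 − 194) = 204 → 204
G = 46 + 0.2857 × (199 − 46) = 89.712 → 90
B = 193 + 0.2857 × (73 − 193) = 158.716 → 159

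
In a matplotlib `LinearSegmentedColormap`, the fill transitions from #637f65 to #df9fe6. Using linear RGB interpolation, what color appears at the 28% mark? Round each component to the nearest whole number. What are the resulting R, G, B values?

#637f65 → (99, 127, 101); #df9fe6 → (223, 159, 230).
28% corresponds to t = 0.28.
R = 99 + 0.28 × (223 − 99) = 99 + 0.28 × 124 = 133.72 → 134
G = 127 + 0.28 × (159 − 127) = 127 + 0.28 × 32 = 135.96 → 136
B = 101 + 0.28 × (230 − 101) = 101 + 0.28 × 129 = 137.12 → 137

(134, 136, 137)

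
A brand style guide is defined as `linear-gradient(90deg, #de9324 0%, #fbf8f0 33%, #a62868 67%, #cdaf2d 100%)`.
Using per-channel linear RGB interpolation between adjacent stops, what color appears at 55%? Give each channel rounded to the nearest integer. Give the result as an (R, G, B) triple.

(196, 113, 152)

55% lies between the 33% and 67% stops, so the local fraction is t = (55 − 33)/(67 − 33) = 22/34 ≈ 0.6471.
#fbf8f0 → (251, 248, 240); #a62868 → (166, 40, 104).
R = 251 + 0.6471 × (166 − 251) = 195.996 → 196
G = 248 + 0.6471 × (40 − 248) = 113.403 → 113
B = 240 + 0.6471 × (104 − 240) = 151.994 → 152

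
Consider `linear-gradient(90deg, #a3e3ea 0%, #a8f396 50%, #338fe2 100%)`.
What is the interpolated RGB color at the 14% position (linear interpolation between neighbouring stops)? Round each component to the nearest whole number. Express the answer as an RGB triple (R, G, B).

14% lies between the 0% and 50% stops, so the local fraction is t = (14 − 0)/(50 − 0) = 14/50 ≈ 0.28.
#a3e3ea → (163, 227, 234); #a8f396 → (168, 243, 150).
R = 163 + 0.28 × (168 − 163) = 164.4 → 164
G = 227 + 0.28 × (243 − 227) = 231.48 → 231
B = 234 + 0.28 × (150 − 234) = 210.48 → 210

(164, 231, 210)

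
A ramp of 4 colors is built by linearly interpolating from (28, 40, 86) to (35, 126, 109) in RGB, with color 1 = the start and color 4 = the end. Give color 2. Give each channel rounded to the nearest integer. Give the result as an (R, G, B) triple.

With 4 swatches and endpoints inclusive, swatch 2 sits at t = (2 − 1)/(4 − 1) = 1/3 ≈ 0.3333.
R = 28 + 0.3333 × (35 − 28) = 30.333 → 30
G = 40 + 0.3333 × (126 − 40) = 68.664 → 69
B = 86 + 0.3333 × (109 − 86) = 93.666 → 94

(30, 69, 94)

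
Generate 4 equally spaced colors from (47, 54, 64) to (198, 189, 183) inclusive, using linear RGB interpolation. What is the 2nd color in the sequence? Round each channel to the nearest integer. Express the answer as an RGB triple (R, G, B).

(97, 99, 104)

With 4 swatches and endpoints inclusive, swatch 2 sits at t = (2 − 1)/(4 − 1) = 1/3 ≈ 0.3333.
R = 47 + 0.3333 × (198 − 47) = 97.328 → 97
G = 54 + 0.3333 × (189 − 54) = 98.995 → 99
B = 64 + 0.3333 × (183 − 64) = 103.663 → 104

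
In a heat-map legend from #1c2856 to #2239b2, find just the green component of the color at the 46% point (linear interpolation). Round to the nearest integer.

G₁ = 40 (from #1c2856), G₂ = 57 (from #2239b2).
G = 40 + 0.46 × (57 − 40) = 47.82 → 48

48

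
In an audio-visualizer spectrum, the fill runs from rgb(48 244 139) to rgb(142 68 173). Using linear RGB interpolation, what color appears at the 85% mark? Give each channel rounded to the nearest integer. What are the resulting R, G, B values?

(128, 94, 168)

85% corresponds to t = 0.85.
R = 48 + 0.85 × (142 − 48) = 48 + 0.85 × 94 = 127.9 → 128
G = 244 + 0.85 × (68 − 244) = 244 + 0.85 × -176 = 94.4 → 94
B = 139 + 0.85 × (173 − 139) = 139 + 0.85 × 34 = 167.9 → 168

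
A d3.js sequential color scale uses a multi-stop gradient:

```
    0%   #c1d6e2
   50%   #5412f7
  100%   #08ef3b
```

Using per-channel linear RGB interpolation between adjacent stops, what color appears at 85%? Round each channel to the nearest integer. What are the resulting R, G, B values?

(31, 173, 115)

85% lies between the 50% and 100% stops, so the local fraction is t = (85 − 50)/(100 − 50) = 35/50 ≈ 0.7.
#5412f7 → (84, 18, 247); #08ef3b → (8, 239, 59).
R = 84 + 0.7 × (8 − 84) = 30.8 → 31
G = 18 + 0.7 × (239 − 18) = 172.7 → 173
B = 247 + 0.7 × (59 − 247) = 115.4 → 115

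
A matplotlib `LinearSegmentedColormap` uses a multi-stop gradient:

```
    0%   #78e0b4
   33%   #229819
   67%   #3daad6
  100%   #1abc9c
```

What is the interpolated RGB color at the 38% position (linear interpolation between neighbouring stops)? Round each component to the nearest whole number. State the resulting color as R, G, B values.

(38, 155, 53)

38% lies between the 33% and 67% stops, so the local fraction is t = (38 − 33)/(67 − 33) = 5/34 ≈ 0.1471.
#229819 → (34, 152, 25); #3daad6 → (61, 170, 214).
R = 34 + 0.1471 × (61 − 34) = 37.972 → 38
G = 152 + 0.1471 × (170 − 152) = 154.648 → 155
B = 25 + 0.1471 × (214 − 25) = 52.802 → 53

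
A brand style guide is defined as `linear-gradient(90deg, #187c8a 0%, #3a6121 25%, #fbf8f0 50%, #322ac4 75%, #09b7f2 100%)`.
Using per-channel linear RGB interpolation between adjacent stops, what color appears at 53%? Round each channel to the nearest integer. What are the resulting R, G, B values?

(227, 223, 235)

53% lies between the 50% and 75% stops, so the local fraction is t = (53 − 50)/(75 − 50) = 3/25 ≈ 0.12.
#fbf8f0 → (251, 248, 240); #322ac4 → (50, 42, 196).
R = 251 + 0.12 × (50 − 251) = 226.88 → 227
G = 248 + 0.12 × (42 − 248) = 223.28 → 223
B = 240 + 0.12 × (196 − 240) = 234.72 → 235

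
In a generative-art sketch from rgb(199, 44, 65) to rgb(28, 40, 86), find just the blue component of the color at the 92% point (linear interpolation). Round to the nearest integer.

84

B = 65 + 0.92 × (86 − 65) = 84.32 → 84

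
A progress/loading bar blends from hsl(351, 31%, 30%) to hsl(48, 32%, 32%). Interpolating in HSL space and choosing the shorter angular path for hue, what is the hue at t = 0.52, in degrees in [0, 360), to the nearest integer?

Hue: 48 − 351 = -303°, but |-303| > 180 so the shorter arc goes the other way: Δh = -303 + 360 = 57°.
H = 351 + 0.52 × (57) = 380.64 → 381 → 381 mod 360 = 21°

21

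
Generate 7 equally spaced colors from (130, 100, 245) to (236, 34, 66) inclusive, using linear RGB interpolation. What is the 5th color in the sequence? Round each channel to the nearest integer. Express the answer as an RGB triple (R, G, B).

With 7 swatches and endpoints inclusive, swatch 5 sits at t = (5 − 1)/(7 − 1) = 4/6 ≈ 0.6667.
R = 130 + 0.6667 × (236 − 130) = 200.67 → 201
G = 100 + 0.6667 × (34 − 100) = 55.998 → 56
B = 245 + 0.6667 × (66 − 245) = 125.661 → 126

(201, 56, 126)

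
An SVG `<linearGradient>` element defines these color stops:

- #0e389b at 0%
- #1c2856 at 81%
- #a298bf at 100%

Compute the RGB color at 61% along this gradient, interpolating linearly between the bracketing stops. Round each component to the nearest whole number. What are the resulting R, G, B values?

(25, 44, 103)

61% lies between the 0% and 81% stops, so the local fraction is t = (61 − 0)/(81 − 0) = 61/81 ≈ 0.7531.
#0e389b → (14, 56, 155); #1c2856 → (28, 40, 86).
R = 14 + 0.7531 × (28 − 14) = 24.543 → 25
G = 56 + 0.7531 × (40 − 56) = 43.95 → 44
B = 155 + 0.7531 × (86 − 155) = 103.036 → 103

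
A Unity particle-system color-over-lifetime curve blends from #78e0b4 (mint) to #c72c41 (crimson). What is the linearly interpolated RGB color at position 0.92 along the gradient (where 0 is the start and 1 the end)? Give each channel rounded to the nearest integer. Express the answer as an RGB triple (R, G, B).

#78e0b4 → (120, 224, 180); #c72c41 → (199, 44, 65).
R = 120 + 0.92 × (199 − 120) = 120 + 0.92 × 79 = 192.68 → 193
G = 224 + 0.92 × (44 − 224) = 224 + 0.92 × -180 = 58.4 → 58
B = 180 + 0.92 × (65 − 180) = 180 + 0.92 × -115 = 74.2 → 74

(193, 58, 74)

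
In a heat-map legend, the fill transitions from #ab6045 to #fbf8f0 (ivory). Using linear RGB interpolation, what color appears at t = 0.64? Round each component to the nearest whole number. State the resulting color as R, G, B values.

#ab6045 → (171, 96, 69); #fbf8f0 → (251, 248, 240).
R = 171 + 0.64 × (251 − 171) = 171 + 0.64 × 80 = 222.2 → 222
G = 96 + 0.64 × (248 − 96) = 96 + 0.64 × 152 = 193.28 → 193
B = 69 + 0.64 × (240 − 69) = 69 + 0.64 × 171 = 178.44 → 178

(222, 193, 178)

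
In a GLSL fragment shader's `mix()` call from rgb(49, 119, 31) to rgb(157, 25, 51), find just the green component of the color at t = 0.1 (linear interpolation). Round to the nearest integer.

110

G = 119 + 0.1 × (25 − 119) = 109.6 → 110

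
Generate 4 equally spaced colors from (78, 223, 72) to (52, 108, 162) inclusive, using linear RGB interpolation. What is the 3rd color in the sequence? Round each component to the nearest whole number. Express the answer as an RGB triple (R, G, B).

(61, 146, 132)

With 4 swatches and endpoints inclusive, swatch 3 sits at t = (3 − 1)/(4 − 1) = 2/3 ≈ 0.6667.
R = 78 + 0.6667 × (52 − 78) = 60.666 → 61
G = 223 + 0.6667 × (108 − 223) = 146.329 → 146
B = 72 + 0.6667 × (162 − 72) = 132.003 → 132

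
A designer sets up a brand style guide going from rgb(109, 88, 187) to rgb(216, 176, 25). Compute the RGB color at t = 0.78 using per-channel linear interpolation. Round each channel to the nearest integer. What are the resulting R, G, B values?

(192, 157, 61)

R = 109 + 0.78 × (216 − 109) = 109 + 0.78 × 107 = 192.46 → 192
G = 88 + 0.78 × (176 − 88) = 88 + 0.78 × 88 = 156.64 → 157
B = 187 + 0.78 × (25 − 187) = 187 + 0.78 × -162 = 60.64 → 61
So the blended color is (192, 157, 61), about #c09d3d.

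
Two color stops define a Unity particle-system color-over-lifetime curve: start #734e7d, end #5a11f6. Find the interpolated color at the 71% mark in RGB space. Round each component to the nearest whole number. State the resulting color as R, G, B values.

(97, 35, 211)

#734e7d → (115, 78, 125); #5a11f6 → (90, 17, 246).
71% corresponds to t = 0.71.
R = 115 + 0.71 × (90 − 115) = 115 + 0.71 × -25 = 97.25 → 97
G = 78 + 0.71 × (17 − 78) = 78 + 0.71 × -61 = 34.69 → 35
B = 125 + 0.71 × (246 − 125) = 125 + 0.71 × 121 = 210.91 → 211
So the blended color is (97, 35, 211), about #6123d3.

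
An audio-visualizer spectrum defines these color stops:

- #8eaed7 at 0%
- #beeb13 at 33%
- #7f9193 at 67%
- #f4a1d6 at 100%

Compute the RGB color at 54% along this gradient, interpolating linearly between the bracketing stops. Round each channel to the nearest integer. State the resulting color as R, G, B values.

54% lies between the 33% and 67% stops, so the local fraction is t = (54 − 33)/(67 − 33) = 21/34 ≈ 0.6176.
#beeb13 → (190, 235, 19); #7f9193 → (127, 145, 147).
R = 190 + 0.6176 × (127 − 190) = 151.091 → 151
G = 235 + 0.6176 × (145 − 235) = 179.416 → 179
B = 19 + 0.6176 × (147 − 19) = 98.053 → 98

(151, 179, 98)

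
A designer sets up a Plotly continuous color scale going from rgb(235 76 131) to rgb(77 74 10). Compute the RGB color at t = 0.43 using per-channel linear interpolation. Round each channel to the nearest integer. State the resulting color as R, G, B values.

R = 235 + 0.43 × (77 − 235) = 235 + 0.43 × -158 = 167.06 → 167
G = 76 + 0.43 × (74 − 76) = 76 + 0.43 × -2 = 75.14 → 75
B = 131 + 0.43 × (10 − 131) = 131 + 0.43 × -121 = 78.97 → 79

(167, 75, 79)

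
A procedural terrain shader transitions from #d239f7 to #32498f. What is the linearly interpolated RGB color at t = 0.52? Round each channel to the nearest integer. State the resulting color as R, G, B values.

#d239f7 → (210, 57, 247); #32498f → (50, 73, 143).
R = 210 + 0.52 × (50 − 210) = 210 + 0.52 × -160 = 126.8 → 127
G = 57 + 0.52 × (73 − 57) = 57 + 0.52 × 16 = 65.32 → 65
B = 247 + 0.52 × (143 − 247) = 247 + 0.52 × -104 = 192.92 → 193
So the blended color is (127, 65, 193), about #7f41c1.

(127, 65, 193)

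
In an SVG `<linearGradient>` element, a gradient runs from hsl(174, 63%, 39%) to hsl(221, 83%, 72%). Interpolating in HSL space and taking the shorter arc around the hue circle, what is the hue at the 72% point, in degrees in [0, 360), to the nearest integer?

Hue arc: Δh = 221 − 174 = 47° (|Δh| ≤ 180, already the shorter path).
H = 174 + 0.72 × (47) = 207.84 → 208°

208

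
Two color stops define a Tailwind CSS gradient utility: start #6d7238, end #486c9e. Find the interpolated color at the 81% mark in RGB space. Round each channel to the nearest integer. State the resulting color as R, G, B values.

#6d7238 → (109, 114, 56); #486c9e → (72, 108, 158).
81% corresponds to t = 0.81.
R = 109 + 0.81 × (72 − 109) = 109 + 0.81 × -37 = 79.03 → 79
G = 114 + 0.81 × (108 − 114) = 114 + 0.81 × -6 = 109.14 → 109
B = 56 + 0.81 × (158 − 56) = 56 + 0.81 × 102 = 138.62 → 139
So the blended color is (79, 109, 139), about #4f6d8b.

(79, 109, 139)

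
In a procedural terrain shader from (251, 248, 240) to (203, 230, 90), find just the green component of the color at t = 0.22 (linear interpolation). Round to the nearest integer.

244

G = 248 + 0.22 × (230 − 248) = 244.04 → 244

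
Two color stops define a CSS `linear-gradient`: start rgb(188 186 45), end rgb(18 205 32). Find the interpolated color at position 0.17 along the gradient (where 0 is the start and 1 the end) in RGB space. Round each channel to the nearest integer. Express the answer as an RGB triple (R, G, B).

(159, 189, 43)

R = 188 + 0.17 × (18 − 188) = 188 + 0.17 × -170 = 159.1 → 159
G = 186 + 0.17 × (205 − 186) = 186 + 0.17 × 19 = 189.23 → 189
B = 45 + 0.17 × (32 − 45) = 45 + 0.17 × -13 = 42.79 → 43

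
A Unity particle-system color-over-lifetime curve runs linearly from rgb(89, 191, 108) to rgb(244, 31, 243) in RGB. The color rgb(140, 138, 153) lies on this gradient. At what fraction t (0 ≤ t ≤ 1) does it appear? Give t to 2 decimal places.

0.33

Invert the lerp on the G channel (largest span, 160): t = (138 − 191) / (31 − 191) = -53/-160 = 0.33125.
Check on R: (140 − 89)/(244 − 89) = 0.329 ✓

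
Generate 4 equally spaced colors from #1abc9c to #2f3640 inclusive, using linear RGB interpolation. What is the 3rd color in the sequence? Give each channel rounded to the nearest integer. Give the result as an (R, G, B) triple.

(40, 99, 95)

With 4 swatches and endpoints inclusive, swatch 3 sits at t = (3 − 1)/(4 − 1) = 2/3 ≈ 0.6667.
#1abc9c → (26, 188, 156); #2f3640 → (47, 54, 64).
R = 26 + 0.6667 × (47 − 26) = 40.001 → 40
G = 188 + 0.6667 × (54 − 188) = 98.662 → 99
B = 156 + 0.6667 × (64 − 156) = 94.664 → 95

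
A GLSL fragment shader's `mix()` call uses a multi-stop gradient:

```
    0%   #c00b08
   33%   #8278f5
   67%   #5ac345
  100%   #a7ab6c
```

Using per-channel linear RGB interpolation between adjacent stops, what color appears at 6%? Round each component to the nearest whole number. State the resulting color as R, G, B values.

(181, 31, 51)

6% lies between the 0% and 33% stops, so the local fraction is t = (6 − 0)/(33 − 0) = 6/33 ≈ 0.1818.
#c00b08 → (192, 11, 8); #8278f5 → (130, 120, 245).
R = 192 + 0.1818 × (130 − 192) = 180.728 → 181
G = 11 + 0.1818 × (120 − 11) = 30.816 → 31
B = 8 + 0.1818 × (245 − 8) = 51.087 → 51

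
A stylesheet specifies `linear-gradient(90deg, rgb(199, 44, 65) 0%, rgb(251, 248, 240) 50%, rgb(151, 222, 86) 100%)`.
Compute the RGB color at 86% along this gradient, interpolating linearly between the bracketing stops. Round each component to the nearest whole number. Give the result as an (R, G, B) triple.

86% lies between the 50% and 100% stops, so the local fraction is t = (86 − 50)/(100 − 50) = 36/50 ≈ 0.72.
R = 251 + 0.72 × (151 − 251) = 179 → 179
G = 248 + 0.72 × (222 − 248) = 229.28 → 229
B = 240 + 0.72 × (86 − 240) = 129.12 → 129

(179, 229, 129)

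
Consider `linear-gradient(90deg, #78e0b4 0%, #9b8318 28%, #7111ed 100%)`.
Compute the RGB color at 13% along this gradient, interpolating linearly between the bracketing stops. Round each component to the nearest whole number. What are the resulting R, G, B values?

13% lies between the 0% and 28% stops, so the local fraction is t = (13 − 0)/(28 − 0) = 13/28 ≈ 0.4643.
#78e0b4 → (120, 224, 180); #9b8318 → (155, 131, 24).
R = 120 + 0.4643 × (155 − 120) = 136.25 → 136
G = 224 + 0.4643 × (131 − 224) = 180.82 → 181
B = 180 + 0.4643 × (24 − 180) = 107.569 → 108

(136, 181, 108)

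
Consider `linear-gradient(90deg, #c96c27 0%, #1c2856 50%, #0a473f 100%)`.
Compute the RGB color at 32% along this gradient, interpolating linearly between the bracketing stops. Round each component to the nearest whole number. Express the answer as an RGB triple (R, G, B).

(90, 64, 69)

32% lies between the 0% and 50% stops, so the local fraction is t = (32 − 0)/(50 − 0) = 32/50 ≈ 0.64.
#c96c27 → (201, 108, 39); #1c2856 → (28, 40, 86).
R = 201 + 0.64 × (28 − 201) = 90.28 → 90
G = 108 + 0.64 × (40 − 108) = 64.48 → 64
B = 39 + 0.64 × (86 − 39) = 69.08 → 69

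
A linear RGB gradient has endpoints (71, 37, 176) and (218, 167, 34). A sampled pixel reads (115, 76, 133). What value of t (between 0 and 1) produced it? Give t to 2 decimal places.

0.30

Invert the lerp on the R channel (largest span, 147): t = (115 − 71) / (218 − 71) = 44/147 = 0.29932.
Check on G: (76 − 37)/(167 − 37) = 0.3 ✓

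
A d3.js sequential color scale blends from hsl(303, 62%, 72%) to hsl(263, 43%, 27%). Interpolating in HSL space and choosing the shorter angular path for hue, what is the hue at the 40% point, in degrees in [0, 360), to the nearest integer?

Hue arc: Δh = 263 − 303 = -40° (|Δh| ≤ 180, already the shorter path).
H = 303 + 0.4 × (-40) = 287 → 287°

287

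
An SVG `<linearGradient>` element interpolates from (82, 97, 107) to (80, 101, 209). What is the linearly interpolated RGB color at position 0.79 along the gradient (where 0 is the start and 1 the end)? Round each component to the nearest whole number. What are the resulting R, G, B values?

R = 82 + 0.79 × (80 − 82) = 82 + 0.79 × -2 = 80.42 → 80
G = 97 + 0.79 × (101 − 97) = 97 + 0.79 × 4 = 100.16 → 100
B = 107 + 0.79 × (209 − 107) = 107 + 0.79 × 102 = 187.58 → 188

(80, 100, 188)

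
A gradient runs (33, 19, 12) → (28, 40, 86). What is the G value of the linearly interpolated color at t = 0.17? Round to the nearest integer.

G = 19 + 0.17 × (40 − 19) = 22.57 → 23

23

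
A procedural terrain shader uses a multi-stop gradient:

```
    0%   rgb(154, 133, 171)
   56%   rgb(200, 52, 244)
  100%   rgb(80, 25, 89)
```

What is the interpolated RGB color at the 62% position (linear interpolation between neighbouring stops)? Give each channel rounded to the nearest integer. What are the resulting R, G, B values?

(184, 48, 223)

62% lies between the 56% and 100% stops, so the local fraction is t = (62 − 56)/(100 − 56) = 6/44 ≈ 0.1364.
R = 200 + 0.1364 × (80 − 200) = 183.632 → 184
G = 52 + 0.1364 × (25 − 52) = 48.317 → 48
B = 244 + 0.1364 × (89 − 244) = 222.858 → 223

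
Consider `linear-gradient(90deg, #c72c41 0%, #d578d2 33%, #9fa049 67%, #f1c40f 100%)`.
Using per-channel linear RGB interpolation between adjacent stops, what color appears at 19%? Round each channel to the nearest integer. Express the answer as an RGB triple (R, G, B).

19% lies between the 0% and 33% stops, so the local fraction is t = (19 − 0)/(33 − 0) = 19/33 ≈ 0.5758.
#c72c41 → (199, 44, 65); #d578d2 → (213, 120, 210).
R = 199 + 0.5758 × (213 − 199) = 207.061 → 207
G = 44 + 0.5758 × (120 − 44) = 87.761 → 88
B = 65 + 0.5758 × (210 − 65) = 148.491 → 148

(207, 88, 148)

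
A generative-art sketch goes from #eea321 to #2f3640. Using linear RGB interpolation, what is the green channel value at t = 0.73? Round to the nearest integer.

G₁ = 163 (from #eea321), G₂ = 54 (from #2f3640).
G = 163 + 0.73 × (54 − 163) = 83.43 → 83

83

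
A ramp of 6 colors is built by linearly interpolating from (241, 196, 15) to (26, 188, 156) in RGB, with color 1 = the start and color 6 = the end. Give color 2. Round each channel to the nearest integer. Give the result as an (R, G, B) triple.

With 6 swatches and endpoints inclusive, swatch 2 sits at t = (2 − 1)/(6 − 1) = 1/5 ≈ 0.2.
R = 241 + 0.2 × (26 − 241) = 198 → 198
G = 196 + 0.2 × (188 − 196) = 194.4 → 194
B = 15 + 0.2 × (156 − 15) = 43.2 → 43

(198, 194, 43)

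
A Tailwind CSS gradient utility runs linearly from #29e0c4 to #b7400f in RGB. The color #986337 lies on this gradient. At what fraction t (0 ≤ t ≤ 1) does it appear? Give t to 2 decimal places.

0.78

Invert the lerp on the B channel (largest span, 181): t = (55 − 196) / (15 − 196) = -141/-181 = 0.77901.
Check on R: (152 − 41)/(183 − 41) = 0.7817 ✓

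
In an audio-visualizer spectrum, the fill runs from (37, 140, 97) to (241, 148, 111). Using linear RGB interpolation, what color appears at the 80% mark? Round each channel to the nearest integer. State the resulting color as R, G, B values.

80% corresponds to t = 0.8.
R = 37 + 0.8 × (241 − 37) = 37 + 0.8 × 204 = 200.2 → 200
G = 140 + 0.8 × (148 − 140) = 140 + 0.8 × 8 = 146.4 → 146
B = 97 + 0.8 × (111 − 97) = 97 + 0.8 × 14 = 108.2 → 108

(200, 146, 108)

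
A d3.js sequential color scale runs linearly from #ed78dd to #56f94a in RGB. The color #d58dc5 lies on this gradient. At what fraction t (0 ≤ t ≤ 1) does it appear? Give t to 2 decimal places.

0.16

Invert the lerp on the R channel (largest span, 151): t = (213 − 237) / (86 − 237) = -24/-151 = 0.15894.
Check on G: (141 − 120)/(249 − 120) = 0.1628 ✓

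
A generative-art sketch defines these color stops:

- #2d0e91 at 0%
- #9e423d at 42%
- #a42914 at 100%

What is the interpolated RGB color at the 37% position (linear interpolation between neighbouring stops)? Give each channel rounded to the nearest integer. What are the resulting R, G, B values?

37% lies between the 0% and 42% stops, so the local fraction is t = (37 − 0)/(42 − 0) = 37/42 ≈ 0.881.
#2d0e91 → (45, 14, 145); #9e423d → (158, 66, 61).
R = 45 + 0.881 × (158 − 45) = 144.553 → 145
G = 14 + 0.881 × (66 − 14) = 59.812 → 60
B = 145 + 0.881 × (61 − 145) = 70.996 → 71

(145, 60, 71)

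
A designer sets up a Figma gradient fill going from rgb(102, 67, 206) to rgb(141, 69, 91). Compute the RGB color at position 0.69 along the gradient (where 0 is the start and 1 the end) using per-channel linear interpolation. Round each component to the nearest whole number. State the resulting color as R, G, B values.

R = 102 + 0.69 × (141 − 102) = 102 + 0.69 × 39 = 128.91 → 129
G = 67 + 0.69 × (69 − 67) = 67 + 0.69 × 2 = 68.38 → 68
B = 206 + 0.69 × (91 − 206) = 206 + 0.69 × -115 = 126.65 → 127

(129, 68, 127)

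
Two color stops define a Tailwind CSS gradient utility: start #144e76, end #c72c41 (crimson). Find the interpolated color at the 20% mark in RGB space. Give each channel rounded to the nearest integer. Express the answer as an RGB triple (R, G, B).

#144e76 → (20, 78, 118); #c72c41 → (199, 44, 65).
20% corresponds to t = 0.2.
R = 20 + 0.2 × (199 − 20) = 20 + 0.2 × 179 = 55.8 → 56
G = 78 + 0.2 × (44 − 78) = 78 + 0.2 × -34 = 71.2 → 71
B = 118 + 0.2 × (65 − 118) = 118 + 0.2 × -53 = 107.4 → 107

(56, 71, 107)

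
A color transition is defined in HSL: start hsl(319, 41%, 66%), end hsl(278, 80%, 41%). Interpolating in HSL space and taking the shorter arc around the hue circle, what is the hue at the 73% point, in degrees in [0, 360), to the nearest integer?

289

Hue arc: Δh = 278 − 319 = -41° (|Δh| ≤ 180, already the shorter path).
H = 319 + 0.73 × (-41) = 289.07 → 289°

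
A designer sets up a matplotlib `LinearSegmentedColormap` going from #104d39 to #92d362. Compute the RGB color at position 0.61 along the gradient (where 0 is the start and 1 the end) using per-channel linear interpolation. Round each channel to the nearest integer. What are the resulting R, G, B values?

(95, 159, 82)

#104d39 → (16, 77, 57); #92d362 → (146, 211, 98).
R = 16 + 0.61 × (146 − 16) = 16 + 0.61 × 130 = 95.3 → 95
G = 77 + 0.61 × (211 − 77) = 77 + 0.61 × 134 = 158.74 → 159
B = 57 + 0.61 × (98 − 57) = 57 + 0.61 × 41 = 82.01 → 82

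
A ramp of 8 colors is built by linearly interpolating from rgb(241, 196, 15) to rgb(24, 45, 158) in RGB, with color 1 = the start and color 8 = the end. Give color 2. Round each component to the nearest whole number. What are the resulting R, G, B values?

With 8 swatches and endpoints inclusive, swatch 2 sits at t = (2 − 1)/(8 − 1) = 1/7 ≈ 0.1429.
R = 241 + 0.1429 × (24 − 241) = 209.991 → 210
G = 196 + 0.1429 × (45 − 196) = 174.422 → 174
B = 15 + 0.1429 × (158 − 15) = 35.435 → 35

(210, 174, 35)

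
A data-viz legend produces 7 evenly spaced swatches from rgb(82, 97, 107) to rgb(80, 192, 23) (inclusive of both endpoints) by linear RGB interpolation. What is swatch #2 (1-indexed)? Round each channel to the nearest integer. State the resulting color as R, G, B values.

With 7 swatches and endpoints inclusive, swatch 2 sits at t = (2 − 1)/(7 − 1) = 1/6 ≈ 0.1667.
R = 82 + 0.1667 × (80 − 82) = 81.667 → 82
G = 97 + 0.1667 × (192 − 97) = 112.837 → 113
B = 107 + 0.1667 × (23 − 107) = 92.997 → 93

(82, 113, 93)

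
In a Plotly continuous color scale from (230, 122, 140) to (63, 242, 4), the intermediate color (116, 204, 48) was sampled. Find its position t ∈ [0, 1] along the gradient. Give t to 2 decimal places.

0.68

Invert the lerp on the R channel (largest span, 167): t = (116 − 230) / (63 − 230) = -114/-167 = 0.68263.
Check on G: (204 − 122)/(242 − 122) = 0.6833 ✓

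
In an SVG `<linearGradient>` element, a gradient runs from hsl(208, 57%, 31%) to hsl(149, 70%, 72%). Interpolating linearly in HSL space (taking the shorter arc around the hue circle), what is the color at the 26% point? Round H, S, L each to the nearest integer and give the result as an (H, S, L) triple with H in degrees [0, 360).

(193, 60, 42)

Hue arc: Δh = 149 − 208 = -59° (|Δh| ≤ 180, already the shorter path).
H = 208 + 0.26 × (-59) = 192.66 → 193°
S = 57 + 0.26 × (70 − 57) = 60.38 → 60%
L = 31 + 0.26 × (72 − 31) = 41.66 → 42%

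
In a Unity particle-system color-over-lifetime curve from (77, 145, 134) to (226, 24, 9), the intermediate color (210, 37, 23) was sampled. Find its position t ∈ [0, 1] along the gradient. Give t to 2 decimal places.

Invert the lerp on the R channel (largest span, 149): t = (210 − 77) / (226 − 77) = 133/149 = 0.89262.
Check on G: (37 − 145)/(24 − 145) = 0.8926 ✓

0.89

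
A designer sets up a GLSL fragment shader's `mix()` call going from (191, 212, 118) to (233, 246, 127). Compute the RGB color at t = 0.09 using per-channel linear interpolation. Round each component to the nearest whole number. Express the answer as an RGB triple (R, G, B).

(195, 215, 119)

R = 191 + 0.09 × (233 − 191) = 191 + 0.09 × 42 = 194.78 → 195
G = 212 + 0.09 × (246 − 212) = 212 + 0.09 × 34 = 215.06 → 215
B = 118 + 0.09 × (127 − 118) = 118 + 0.09 × 9 = 118.81 → 119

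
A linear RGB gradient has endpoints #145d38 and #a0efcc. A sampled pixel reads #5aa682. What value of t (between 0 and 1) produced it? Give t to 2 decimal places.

0.50

Invert the lerp on the B channel (largest span, 148): t = (130 − 56) / (204 − 56) = 74/148 = 0.5.
Check on R: (90 − 20)/(160 − 20) = 0.5 ✓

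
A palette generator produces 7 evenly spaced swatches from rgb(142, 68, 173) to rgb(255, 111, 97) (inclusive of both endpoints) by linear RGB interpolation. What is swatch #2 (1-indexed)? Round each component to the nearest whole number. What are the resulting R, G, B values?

(161, 75, 160)

With 7 swatches and endpoints inclusive, swatch 2 sits at t = (2 − 1)/(7 − 1) = 1/6 ≈ 0.1667.
R = 142 + 0.1667 × (255 − 142) = 160.837 → 161
G = 68 + 0.1667 × (111 − 68) = 75.168 → 75
B = 173 + 0.1667 × (97 − 173) = 160.331 → 160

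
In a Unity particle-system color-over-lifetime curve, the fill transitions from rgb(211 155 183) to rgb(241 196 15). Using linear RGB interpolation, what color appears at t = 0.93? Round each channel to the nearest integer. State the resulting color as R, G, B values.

R = 211 + 0.93 × (241 − 211) = 211 + 0.93 × 30 = 238.9 → 239
G = 155 + 0.93 × (196 − 155) = 155 + 0.93 × 41 = 193.13 → 193
B = 183 + 0.93 × (15 − 183) = 183 + 0.93 × -168 = 26.76 → 27

(239, 193, 27)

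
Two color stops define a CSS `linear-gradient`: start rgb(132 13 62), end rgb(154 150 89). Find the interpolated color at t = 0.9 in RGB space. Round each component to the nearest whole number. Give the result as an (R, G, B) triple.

R = 132 + 0.9 × (154 − 132) = 132 + 0.9 × 22 = 151.8 → 152
G = 13 + 0.9 × (150 − 13) = 13 + 0.9 × 137 = 136.3 → 136
B = 62 + 0.9 × (89 − 62) = 62 + 0.9 × 27 = 86.3 → 86
So the blended color is (152, 136, 86), about #988856.

(152, 136, 86)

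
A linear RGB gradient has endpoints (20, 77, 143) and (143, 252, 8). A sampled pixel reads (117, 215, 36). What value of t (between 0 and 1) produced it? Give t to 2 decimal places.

0.79

Invert the lerp on the G channel (largest span, 175): t = (215 − 77) / (252 − 77) = 138/175 = 0.78857.
Check on R: (117 − 20)/(143 − 20) = 0.7886 ✓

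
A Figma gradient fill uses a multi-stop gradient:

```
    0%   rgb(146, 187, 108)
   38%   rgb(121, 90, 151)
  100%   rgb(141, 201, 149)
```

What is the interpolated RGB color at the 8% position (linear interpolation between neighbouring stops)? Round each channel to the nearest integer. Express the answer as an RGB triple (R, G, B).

8% lies between the 0% and 38% stops, so the local fraction is t = (8 − 0)/(38 − 0) = 8/38 ≈ 0.2105.
R = 146 + 0.2105 × (121 − 146) = 140.738 → 141
G = 187 + 0.2105 × (90 − 187) = 166.582 → 167
B = 108 + 0.2105 × (151 − 108) = 117.052 → 117

(141, 167, 117)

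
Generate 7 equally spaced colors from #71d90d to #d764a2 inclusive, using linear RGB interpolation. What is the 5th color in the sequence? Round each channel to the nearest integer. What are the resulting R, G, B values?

With 7 swatches and endpoints inclusive, swatch 5 sits at t = (5 − 1)/(7 − 1) = 4/6 ≈ 0.6667.
#71d90d → (113, 217, 13); #d764a2 → (215, 100, 162).
R = 113 + 0.6667 × (215 − 113) = 181.003 → 181
G = 217 + 0.6667 × (100 − 217) = 138.996 → 139
B = 13 + 0.6667 × (162 − 13) = 112.338 → 112

(181, 139, 112)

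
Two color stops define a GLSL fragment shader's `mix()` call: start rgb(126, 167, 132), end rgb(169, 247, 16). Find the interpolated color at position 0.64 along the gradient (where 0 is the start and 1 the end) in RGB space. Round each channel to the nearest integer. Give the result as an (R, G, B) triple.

(154, 218, 58)

R = 126 + 0.64 × (169 − 126) = 126 + 0.64 × 43 = 153.52 → 154
G = 167 + 0.64 × (247 − 167) = 167 + 0.64 × 80 = 218.2 → 218
B = 132 + 0.64 × (16 − 132) = 132 + 0.64 × -116 = 57.76 → 58
So the blended color is (154, 218, 58), about #9ada3a.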